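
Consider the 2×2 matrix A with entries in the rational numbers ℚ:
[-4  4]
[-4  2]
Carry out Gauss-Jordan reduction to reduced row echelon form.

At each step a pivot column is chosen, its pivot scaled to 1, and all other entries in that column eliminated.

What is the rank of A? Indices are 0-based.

rank = 2

step 1: normalize row 0 (÷-4) = (1, -1)
  row 1: subtract -4×row0 = (0, -2)
step 2: normalize row 1 (÷-2) = (0, 1)
  row 0: subtract -1×row1 = (1, 0)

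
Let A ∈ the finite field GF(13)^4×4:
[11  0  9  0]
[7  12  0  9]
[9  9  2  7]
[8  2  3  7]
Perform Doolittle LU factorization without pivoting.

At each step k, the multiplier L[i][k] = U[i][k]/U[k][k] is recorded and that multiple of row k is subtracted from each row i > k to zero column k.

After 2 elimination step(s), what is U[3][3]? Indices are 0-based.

k=0: U[0][0]=11
  eliminate (1,0): mult=3, new row 1: (0, 12, 12, 9); set L[1][0]=3
  eliminate (2,0): mult=2, new row 2: (0, 9, 10, 7); set L[2][0]=2
  eliminate (3,0): mult=9, new row 3: (0, 2, 0, 7); set L[3][0]=9
k=1: U[1][1]=12
  eliminate (2,1): mult=4, new row 2: (0, 0, 1, 10); set L[2][1]=4
  eliminate (3,1): mult=11, new row 3: (0, 0, 11, 12); set L[3][1]=11

U[3][3] = 12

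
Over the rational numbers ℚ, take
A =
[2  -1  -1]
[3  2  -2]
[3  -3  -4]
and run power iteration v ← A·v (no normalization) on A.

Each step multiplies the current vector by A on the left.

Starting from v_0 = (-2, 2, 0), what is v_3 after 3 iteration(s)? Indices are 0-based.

v_3 = (-34, -62, -144)

v_0 = (-2, 2, 0).
v_1 = A·v_0 = (-6, -2, -12).
v_2 = A·v_1 = (2, 2, 36).
v_3 = A·v_2 = (-34, -62, -144).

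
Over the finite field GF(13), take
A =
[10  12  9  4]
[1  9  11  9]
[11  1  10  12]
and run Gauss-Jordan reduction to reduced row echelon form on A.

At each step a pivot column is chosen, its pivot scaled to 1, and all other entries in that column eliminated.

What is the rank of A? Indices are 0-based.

pivot(0,0)=10: scale R0 → (1, 9, 10, 3)
  clear (1,0): R1 −= (1)R0 → (0, 0, 1, 6)
  clear (2,0): R2 −= (11)R0 → (0, 6, 4, 5)
pivot(1,1): swap R1↔R2
pivot(1,1)=6: scale R1 → (0, 1, 5, 3)
  clear (0,1): R0 −= (9)R1 → (1, 0, 4, 2)
pivot(2,2)=1: scale R2 → (0, 0, 1, 6)
  clear (0,2): R0 −= (4)R2 → (1, 0, 0, 4)
  clear (1,2): R1 −= (5)R2 → (0, 1, 0, 12)

rank = 3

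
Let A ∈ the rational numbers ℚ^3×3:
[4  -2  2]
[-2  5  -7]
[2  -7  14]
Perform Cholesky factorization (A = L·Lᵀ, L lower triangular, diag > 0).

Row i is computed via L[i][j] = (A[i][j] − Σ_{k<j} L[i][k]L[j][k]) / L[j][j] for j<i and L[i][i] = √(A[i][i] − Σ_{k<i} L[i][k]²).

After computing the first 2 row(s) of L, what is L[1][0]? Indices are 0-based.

Step 1: L[0][0] = √(4) = 2.
  L[1][0] = (-2) / L[0][0] = -1.
Step 2: L[1][1] = √(4) = 2.

L[1][0] = -1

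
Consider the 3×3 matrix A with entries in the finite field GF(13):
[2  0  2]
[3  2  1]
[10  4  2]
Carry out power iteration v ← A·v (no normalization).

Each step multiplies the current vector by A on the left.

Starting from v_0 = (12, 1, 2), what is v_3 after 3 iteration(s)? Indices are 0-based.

v_0 = (12, 1, 2).
v_1 = A·v_0 = (2, 1, 11).
v_2 = A·v_1 = (0, 6, 7).
v_3 = A·v_2 = (1, 6, 12).

v_3 = (1, 6, 12)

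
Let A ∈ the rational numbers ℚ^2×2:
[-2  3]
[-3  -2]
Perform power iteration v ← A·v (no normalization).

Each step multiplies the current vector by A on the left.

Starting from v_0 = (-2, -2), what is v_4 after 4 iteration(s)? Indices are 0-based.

v_0 = (-2, -2).
v_1 = A·v_0 = (-2, 10).
v_2 = A·v_1 = (34, -14).
v_3 = A·v_2 = (-110, -74).
v_4 = A·v_3 = (-2, 478).

v_4 = (-2, 478)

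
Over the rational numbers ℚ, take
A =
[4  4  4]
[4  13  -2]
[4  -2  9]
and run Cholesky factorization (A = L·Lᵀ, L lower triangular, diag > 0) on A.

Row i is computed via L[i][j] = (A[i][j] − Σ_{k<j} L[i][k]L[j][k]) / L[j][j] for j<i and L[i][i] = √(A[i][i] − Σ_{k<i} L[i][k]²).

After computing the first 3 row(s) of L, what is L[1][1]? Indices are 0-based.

Step 1: L[0][0] = √(4) = 2.
  L[1][0] = (4) / L[0][0] = 2.
Step 2: L[1][1] = √(9) = 3.
  L[2][0] = (4) / L[0][0] = 2.
  L[2][1] = (-6) / L[1][1] = -2.
Step 3: L[2][2] = √(1) = 1.

L[1][1] = 3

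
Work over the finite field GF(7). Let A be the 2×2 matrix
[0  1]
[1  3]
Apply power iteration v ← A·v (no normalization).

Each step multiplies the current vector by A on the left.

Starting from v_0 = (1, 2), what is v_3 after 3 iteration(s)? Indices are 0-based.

v_0 = (1, 2).
v_1 = A·v_0 = (2, 0).
v_2 = A·v_1 = (0, 2).
v_3 = A·v_2 = (2, 6).

v_3 = (2, 6)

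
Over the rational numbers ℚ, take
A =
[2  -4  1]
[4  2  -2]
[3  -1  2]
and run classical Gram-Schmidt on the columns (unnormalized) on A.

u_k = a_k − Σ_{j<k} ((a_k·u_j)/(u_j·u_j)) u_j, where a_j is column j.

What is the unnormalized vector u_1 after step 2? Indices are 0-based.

Step 1: u_0 = a_0 = (2, 4, 3).
Step 2: u_1 = a_1 − (-3/29)·u_0 = (-110/29, 70/29, -20/29).

u_1 = (-110/29, 70/29, -20/29)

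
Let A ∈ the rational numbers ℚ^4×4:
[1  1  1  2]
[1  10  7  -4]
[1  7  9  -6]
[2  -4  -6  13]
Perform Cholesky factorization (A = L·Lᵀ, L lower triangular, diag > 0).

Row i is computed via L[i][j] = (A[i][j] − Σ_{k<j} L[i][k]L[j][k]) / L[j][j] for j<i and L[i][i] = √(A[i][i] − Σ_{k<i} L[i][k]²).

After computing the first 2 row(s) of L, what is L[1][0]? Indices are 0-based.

Step 1: L[0][0] = √(1) = 1.
  L[1][0] = (1) / L[0][0] = 1.
Step 2: L[1][1] = √(9) = 3.

L[1][0] = 1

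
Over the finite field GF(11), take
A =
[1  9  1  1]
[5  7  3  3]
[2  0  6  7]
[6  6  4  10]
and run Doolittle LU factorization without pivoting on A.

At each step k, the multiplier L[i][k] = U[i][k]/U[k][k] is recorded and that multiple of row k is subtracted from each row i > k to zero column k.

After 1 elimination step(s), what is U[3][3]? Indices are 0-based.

Step 1: pivot at (0,0) is 1.
  row1 ← row1 − (5)·row0  ⇒  L[1][0]=5, U row1=(0, 6, 9, 9)
  row2 ← row2 − (2)·row0  ⇒  L[2][0]=2, U row2=(0, 4, 4, 5)
  row3 ← row3 − (6)·row0  ⇒  L[3][0]=6, U row3=(0, 7, 9, 4)

U[3][3] = 4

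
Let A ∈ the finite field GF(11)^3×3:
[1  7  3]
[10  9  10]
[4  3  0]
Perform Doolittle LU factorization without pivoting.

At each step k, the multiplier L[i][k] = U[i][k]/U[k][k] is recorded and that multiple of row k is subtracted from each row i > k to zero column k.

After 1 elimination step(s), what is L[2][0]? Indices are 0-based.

k=0: U[0][0]=1
  eliminate (1,0): mult=10, new row 1: (0, 5, 2); set L[1][0]=10
  eliminate (2,0): mult=4, new row 2: (0, 8, 10); set L[2][0]=4

L[2][0] = 4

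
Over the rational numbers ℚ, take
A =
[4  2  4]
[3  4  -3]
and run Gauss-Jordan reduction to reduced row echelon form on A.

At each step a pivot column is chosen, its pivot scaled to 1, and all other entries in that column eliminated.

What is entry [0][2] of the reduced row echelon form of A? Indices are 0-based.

step 1: normalize row 0 (÷4) = (1, 1/2, 1)
  row 1: subtract 3×row0 = (0, 5/2, -6)
step 2: normalize row 1 (÷5/2) = (0, 1, -12/5)
  row 0: subtract 1/2×row1 = (1, 0, 11/5)

M[0][2] = 11/5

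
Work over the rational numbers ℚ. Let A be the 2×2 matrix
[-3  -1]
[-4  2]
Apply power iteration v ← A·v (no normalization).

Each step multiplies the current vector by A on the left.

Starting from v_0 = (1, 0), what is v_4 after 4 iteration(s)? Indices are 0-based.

v_4 = (173, 84)

v_0 = (1, 0).
v_1 = A·v_0 = (-3, -4).
v_2 = A·v_1 = (13, 4).
v_3 = A·v_2 = (-43, -44).
v_4 = A·v_3 = (173, 84).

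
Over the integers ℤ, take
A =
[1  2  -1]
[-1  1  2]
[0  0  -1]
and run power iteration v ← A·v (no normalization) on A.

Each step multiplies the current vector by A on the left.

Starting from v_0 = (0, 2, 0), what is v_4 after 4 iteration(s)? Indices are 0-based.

v_0 = (0, 2, 0).
v_1 = A·v_0 = (4, 2, 0).
v_2 = A·v_1 = (8, -2, 0).
v_3 = A·v_2 = (4, -10, 0).
v_4 = A·v_3 = (-16, -14, 0).

v_4 = (-16, -14, 0)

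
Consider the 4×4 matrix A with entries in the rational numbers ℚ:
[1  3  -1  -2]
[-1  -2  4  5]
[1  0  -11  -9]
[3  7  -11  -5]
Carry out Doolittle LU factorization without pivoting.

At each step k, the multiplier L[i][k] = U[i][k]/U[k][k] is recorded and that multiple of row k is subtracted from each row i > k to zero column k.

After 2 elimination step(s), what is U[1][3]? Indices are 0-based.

[col 0] pivot 1
  R1 -= -1*R0 → (0, 1, 3, 3)  (L[1][0] := -1)
  R2 -= 1*R0 → (0, -3, -10, -7)  (L[2][0] := 1)
  R3 -= 3*R0 → (0, -2, -8, 1)  (L[3][0] := 3)
[col 1] pivot 1
  R2 -= -3*R1 → (0, 0, -1, 2)  (L[2][1] := -3)
  R3 -= -2*R1 → (0, 0, -2, 7)  (L[3][1] := -2)

U[1][3] = 3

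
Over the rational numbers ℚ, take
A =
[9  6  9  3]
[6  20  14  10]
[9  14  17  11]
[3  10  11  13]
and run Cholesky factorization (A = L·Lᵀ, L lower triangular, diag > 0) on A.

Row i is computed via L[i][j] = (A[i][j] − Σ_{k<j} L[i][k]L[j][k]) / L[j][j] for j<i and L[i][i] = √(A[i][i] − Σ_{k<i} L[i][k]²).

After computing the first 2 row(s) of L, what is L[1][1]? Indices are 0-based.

Step 1: L[0][0] = √(9) = 3.
  L[1][0] = (6) / L[0][0] = 2.
Step 2: L[1][1] = √(16) = 4.

L[1][1] = 4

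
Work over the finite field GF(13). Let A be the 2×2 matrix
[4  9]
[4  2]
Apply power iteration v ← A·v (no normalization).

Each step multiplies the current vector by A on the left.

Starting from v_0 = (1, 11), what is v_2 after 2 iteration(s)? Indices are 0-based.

v_2 = (9, 9)

v_0 = (1, 11).
v_1 = A·v_0 = (12, 0).
v_2 = A·v_1 = (9, 9).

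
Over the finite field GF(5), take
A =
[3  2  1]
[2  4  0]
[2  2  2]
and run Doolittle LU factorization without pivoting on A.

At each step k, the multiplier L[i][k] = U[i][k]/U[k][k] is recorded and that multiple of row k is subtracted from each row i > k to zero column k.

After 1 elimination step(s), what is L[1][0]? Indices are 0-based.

L[1][0] = 4

Step 1: pivot at (0,0) is 3.
  row1 ← row1 − (4)·row0  ⇒  L[1][0]=4, U row1=(0, 1, 1)
  row2 ← row2 − (4)·row0  ⇒  L[2][0]=4, U row2=(0, 4, 3)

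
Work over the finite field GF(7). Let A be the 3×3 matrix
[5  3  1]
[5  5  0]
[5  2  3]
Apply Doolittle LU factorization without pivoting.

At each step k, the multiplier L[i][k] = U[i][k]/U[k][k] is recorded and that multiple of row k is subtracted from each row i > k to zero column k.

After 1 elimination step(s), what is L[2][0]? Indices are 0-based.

L[2][0] = 1

Step 1: pivot at (0,0) is 5.
  row1 ← row1 − (1)·row0  ⇒  L[1][0]=1, U row1=(0, 2, 6)
  row2 ← row2 − (1)·row0  ⇒  L[2][0]=1, U row2=(0, 6, 2)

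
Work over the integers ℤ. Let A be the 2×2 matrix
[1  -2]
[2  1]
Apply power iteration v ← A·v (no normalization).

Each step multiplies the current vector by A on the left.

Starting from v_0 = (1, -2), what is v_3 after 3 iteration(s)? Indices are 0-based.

v_0 = (1, -2).
v_1 = A·v_0 = (5, 0).
v_2 = A·v_1 = (5, 10).
v_3 = A·v_2 = (-15, 20).

v_3 = (-15, 20)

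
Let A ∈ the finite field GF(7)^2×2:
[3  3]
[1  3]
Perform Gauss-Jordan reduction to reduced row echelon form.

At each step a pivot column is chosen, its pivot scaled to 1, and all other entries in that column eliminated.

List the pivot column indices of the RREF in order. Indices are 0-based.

step 1: normalize row 0 (÷3) = (1, 1)
  row 1: subtract 1×row0 = (0, 2)
step 2: normalize row 1 (÷2) = (0, 1)
  row 0: subtract 1×row1 = (1, 0)

pivot columns: 0, 1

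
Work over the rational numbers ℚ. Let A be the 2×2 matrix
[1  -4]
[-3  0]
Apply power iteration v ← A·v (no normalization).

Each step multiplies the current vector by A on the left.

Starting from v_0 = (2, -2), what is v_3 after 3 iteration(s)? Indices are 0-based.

v_0 = (2, -2).
v_1 = A·v_0 = (10, -6).
v_2 = A·v_1 = (34, -30).
v_3 = A·v_2 = (154, -102).

v_3 = (154, -102)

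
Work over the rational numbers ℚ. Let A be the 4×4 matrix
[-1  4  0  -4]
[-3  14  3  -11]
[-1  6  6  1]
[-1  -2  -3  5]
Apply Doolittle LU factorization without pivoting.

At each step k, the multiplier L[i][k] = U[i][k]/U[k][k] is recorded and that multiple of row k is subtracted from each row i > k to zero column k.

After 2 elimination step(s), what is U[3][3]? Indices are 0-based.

U[3][3] = 12

k=0: U[0][0]=-1
  eliminate (1,0): mult=3, new row 1: (0, 2, 3, 1); set L[1][0]=3
  eliminate (2,0): mult=1, new row 2: (0, 2, 6, 5); set L[2][0]=1
  eliminate (3,0): mult=1, new row 3: (0, -6, -3, 9); set L[3][0]=1
k=1: U[1][1]=2
  eliminate (2,1): mult=1, new row 2: (0, 0, 3, 4); set L[2][1]=1
  eliminate (3,1): mult=-3, new row 3: (0, 0, 6, 12); set L[3][1]=-3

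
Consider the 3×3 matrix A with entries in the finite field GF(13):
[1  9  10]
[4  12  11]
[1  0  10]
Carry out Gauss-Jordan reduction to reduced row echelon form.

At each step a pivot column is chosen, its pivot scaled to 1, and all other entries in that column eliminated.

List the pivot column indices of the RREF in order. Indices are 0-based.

step 1: normalize row 0 (÷1) = (1, 9, 10)
  row 1: subtract 4×row0 = (0, 2, 10)
  row 2: subtract 1×row0 = (0, 4, 0)
step 2: normalize row 1 (÷2) = (0, 1, 5)
  row 0: subtract 9×row1 = (1, 0, 4)
  row 2: subtract 4×row1 = (0, 0, 6)
step 3: normalize row 2 (÷6) = (0, 0, 1)
  row 0: subtract 4×row2 = (1, 0, 0)
  row 1: subtract 5×row2 = (0, 1, 0)

pivot columns: 0, 1, 2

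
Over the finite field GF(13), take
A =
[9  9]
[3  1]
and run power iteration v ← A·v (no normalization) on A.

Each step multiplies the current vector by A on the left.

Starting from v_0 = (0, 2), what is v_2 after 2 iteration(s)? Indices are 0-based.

v_2 = (11, 4)

v_0 = (0, 2).
v_1 = A·v_0 = (5, 2).
v_2 = A·v_1 = (11, 4).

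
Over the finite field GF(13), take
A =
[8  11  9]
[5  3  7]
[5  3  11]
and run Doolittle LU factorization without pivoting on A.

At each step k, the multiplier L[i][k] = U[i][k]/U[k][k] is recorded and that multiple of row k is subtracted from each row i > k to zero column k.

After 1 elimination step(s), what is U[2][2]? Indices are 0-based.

Step 1: pivot at (0,0) is 8.
  row1 ← row1 − (12)·row0  ⇒  L[1][0]=12, U row1=(0, 1, 3)
  row2 ← row2 − (12)·row0  ⇒  L[2][0]=12, U row2=(0, 1, 7)

U[2][2] = 7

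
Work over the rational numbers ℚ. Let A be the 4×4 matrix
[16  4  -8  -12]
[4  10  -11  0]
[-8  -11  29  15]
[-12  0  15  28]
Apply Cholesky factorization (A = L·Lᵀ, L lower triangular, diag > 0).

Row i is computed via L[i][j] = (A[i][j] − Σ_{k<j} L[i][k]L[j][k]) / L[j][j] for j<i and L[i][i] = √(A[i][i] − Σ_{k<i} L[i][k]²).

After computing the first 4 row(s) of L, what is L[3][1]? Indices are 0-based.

L[3][1] = 1

Step 1: L[0][0] = √(16) = 4.
  L[1][0] = (4) / L[0][0] = 1.
Step 2: L[1][1] = √(9) = 3.
  L[2][0] = (-8) / L[0][0] = -2.
  L[2][1] = (-9) / L[1][1] = -3.
Step 3: L[2][2] = √(16) = 4.
  L[3][0] = (-12) / L[0][0] = -3.
  L[3][1] = (3) / L[1][1] = 1.
  L[3][2] = (12) / L[2][2] = 3.
Step 4: L[3][3] = √(9) = 3.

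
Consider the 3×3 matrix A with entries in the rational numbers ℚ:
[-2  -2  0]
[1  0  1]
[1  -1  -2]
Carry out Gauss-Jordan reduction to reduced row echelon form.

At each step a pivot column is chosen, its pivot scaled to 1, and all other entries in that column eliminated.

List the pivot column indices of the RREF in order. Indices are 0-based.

pivot columns: 0, 1, 2

step 1: normalize row 0 (÷-2) = (1, 1, 0)
  row 1: subtract 1×row0 = (0, -1, 1)
  row 2: subtract 1×row0 = (0, -2, -2)
step 2: normalize row 1 (÷-1) = (0, 1, -1)
  row 0: subtract 1×row1 = (1, 0, 1)
  row 2: subtract -2×row1 = (0, 0, -4)
step 3: normalize row 2 (÷-4) = (0, 0, 1)
  row 0: subtract 1×row2 = (1, 0, 0)
  row 1: subtract -1×row2 = (0, 1, 0)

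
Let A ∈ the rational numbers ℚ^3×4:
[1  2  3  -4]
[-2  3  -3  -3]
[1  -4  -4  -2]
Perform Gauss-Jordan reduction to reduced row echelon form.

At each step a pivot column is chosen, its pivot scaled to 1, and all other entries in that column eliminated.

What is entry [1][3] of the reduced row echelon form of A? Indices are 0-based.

step 1: normalize row 0 (÷1) = (1, 2, 3, -4)
  row 1: subtract -2×row0 = (0, 7, 3, -11)
  row 2: subtract 1×row0 = (0, -6, -7, 2)
step 2: normalize row 1 (÷7) = (0, 1, 3/7, -11/7)
  row 0: subtract 2×row1 = (1, 0, 15/7, -6/7)
  row 2: subtract -6×row1 = (0, 0, -31/7, -52/7)
step 3: normalize row 2 (÷-31/7) = (0, 0, 1, 52/31)
  row 0: subtract 15/7×row2 = (1, 0, 0, -138/31)
  row 1: subtract 3/7×row2 = (0, 1, 0, -71/31)

M[1][3] = -71/31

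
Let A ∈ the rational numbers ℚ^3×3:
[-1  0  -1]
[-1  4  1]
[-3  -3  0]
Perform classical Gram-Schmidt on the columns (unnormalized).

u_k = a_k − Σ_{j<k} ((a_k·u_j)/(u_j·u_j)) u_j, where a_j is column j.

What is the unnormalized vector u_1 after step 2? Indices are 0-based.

u_1 = (5/11, 49/11, -18/11)

Step 1: u_0 = a_0 = (-1, -1, -3).
Step 2: u_1 = a_1 − (5/11)·u_0 = (5/11, 49/11, -18/11).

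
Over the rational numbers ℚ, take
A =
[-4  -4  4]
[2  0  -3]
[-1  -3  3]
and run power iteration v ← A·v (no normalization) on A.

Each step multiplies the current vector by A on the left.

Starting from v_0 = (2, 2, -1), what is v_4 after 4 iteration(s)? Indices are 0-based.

v_0 = (2, 2, -1).
v_1 = A·v_0 = (-20, 7, -11).
v_2 = A·v_1 = (8, -7, -34).
v_3 = A·v_2 = (-140, 118, -89).
v_4 = A·v_3 = (-268, -13, -481).

v_4 = (-268, -13, -481)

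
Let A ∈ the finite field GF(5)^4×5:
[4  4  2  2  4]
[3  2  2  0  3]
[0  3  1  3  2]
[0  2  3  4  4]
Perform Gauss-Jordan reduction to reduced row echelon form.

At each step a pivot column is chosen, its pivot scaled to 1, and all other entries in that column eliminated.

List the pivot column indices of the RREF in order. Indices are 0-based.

pivot columns: 0, 1, 2, 3

[1] R0 /= 4  ⇒  (1, 1, 3, 3, 1)
     R1 -= 3·R0  ⇒  (0, 4, 3, 1, 0)
[2] R1 /= 4  ⇒  (0, 1, 2, 4, 0)
     R0 -= 1·R1  ⇒  (1, 0, 1, 4, 1)
     R2 -= 3·R1  ⇒  (0, 0, 0, 1, 2)
     R3 -= 2·R1  ⇒  (0, 0, 4, 1, 4)
[3] R2 <-> R3
[3] R2 /= 4  ⇒  (0, 0, 1, 4, 1)
     R0 -= 1·R2  ⇒  (1, 0, 0, 0, 0)
     R1 -= 2·R2  ⇒  (0, 1, 0, 1, 3)
[4] R3 /= 1  ⇒  (0, 0, 0, 1, 2)
     R1 -= 1·R3  ⇒  (0, 1, 0, 0, 1)
     R2 -= 4·R3  ⇒  (0, 0, 1, 0, 3)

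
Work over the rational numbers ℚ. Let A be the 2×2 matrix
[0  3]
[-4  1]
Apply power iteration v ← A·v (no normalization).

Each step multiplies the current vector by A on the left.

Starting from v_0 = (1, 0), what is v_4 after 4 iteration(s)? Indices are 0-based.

v_4 = (132, 92)

v_0 = (1, 0).
v_1 = A·v_0 = (0, -4).
v_2 = A·v_1 = (-12, -4).
v_3 = A·v_2 = (-12, 44).
v_4 = A·v_3 = (132, 92).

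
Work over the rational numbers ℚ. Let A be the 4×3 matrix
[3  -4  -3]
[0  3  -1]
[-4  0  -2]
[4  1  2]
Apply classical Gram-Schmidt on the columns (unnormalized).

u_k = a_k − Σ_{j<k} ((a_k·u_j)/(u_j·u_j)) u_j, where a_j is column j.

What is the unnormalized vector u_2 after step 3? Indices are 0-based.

Step 1: u_0 = a_0 = (3, 0, -4, 4).
Step 2: u_1 = a_1 − (-8/41)·u_0 = (-140/41, 3, -32/41, 73/41).
Step 3: u_2 = a_2 − (7/41)·u_0 − (169/334)·u_1 = (-298/167, -841/334, -154/167, 139/334).

u_2 = (-298/167, -841/334, -154/167, 139/334)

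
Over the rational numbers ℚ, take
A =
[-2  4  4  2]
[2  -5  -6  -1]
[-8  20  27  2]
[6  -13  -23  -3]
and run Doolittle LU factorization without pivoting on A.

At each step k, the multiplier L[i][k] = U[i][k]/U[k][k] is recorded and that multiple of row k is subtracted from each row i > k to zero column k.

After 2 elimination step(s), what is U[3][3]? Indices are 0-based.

U[3][3] = 2

k=0: U[0][0]=-2
  eliminate (1,0): mult=-1, new row 1: (0, -1, -2, 1); set L[1][0]=-1
  eliminate (2,0): mult=4, new row 2: (0, 4, 11, -6); set L[2][0]=4
  eliminate (3,0): mult=-3, new row 3: (0, -1, -11, 3); set L[3][0]=-3
k=1: U[1][1]=-1
  eliminate (2,1): mult=-4, new row 2: (0, 0, 3, -2); set L[2][1]=-4
  eliminate (3,1): mult=1, new row 3: (0, 0, -9, 2); set L[3][1]=1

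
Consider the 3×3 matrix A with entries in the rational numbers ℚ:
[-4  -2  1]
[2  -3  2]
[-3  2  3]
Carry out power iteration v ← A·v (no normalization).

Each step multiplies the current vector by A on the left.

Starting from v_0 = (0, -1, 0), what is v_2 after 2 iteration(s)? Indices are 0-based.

v_2 = (-16, -9, -6)

v_0 = (0, -1, 0).
v_1 = A·v_0 = (2, 3, -2).
v_2 = A·v_1 = (-16, -9, -6).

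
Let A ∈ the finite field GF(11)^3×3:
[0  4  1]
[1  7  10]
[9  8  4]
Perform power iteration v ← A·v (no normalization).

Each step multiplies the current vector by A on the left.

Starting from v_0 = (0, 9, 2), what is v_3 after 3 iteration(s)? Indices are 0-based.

v_0 = (0, 9, 2).
v_1 = A·v_0 = (5, 6, 3).
v_2 = A·v_1 = (5, 0, 6).
v_3 = A·v_2 = (6, 10, 3).

v_3 = (6, 10, 3)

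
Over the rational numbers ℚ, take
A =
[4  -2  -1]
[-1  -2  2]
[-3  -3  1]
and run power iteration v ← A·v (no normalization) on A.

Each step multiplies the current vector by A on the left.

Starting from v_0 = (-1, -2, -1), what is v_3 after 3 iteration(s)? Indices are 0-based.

v_0 = (-1, -2, -1).
v_1 = A·v_0 = (1, 3, 8).
v_2 = A·v_1 = (-10, 9, -4).
v_3 = A·v_2 = (-54, -16, -1).

v_3 = (-54, -16, -1)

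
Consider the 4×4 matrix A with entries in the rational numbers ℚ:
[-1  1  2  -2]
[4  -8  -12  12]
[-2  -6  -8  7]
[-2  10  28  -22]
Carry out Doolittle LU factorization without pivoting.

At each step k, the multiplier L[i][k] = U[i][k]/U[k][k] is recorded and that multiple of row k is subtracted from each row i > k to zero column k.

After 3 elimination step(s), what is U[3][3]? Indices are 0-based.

k=0: U[0][0]=-1
  eliminate (1,0): mult=-4, new row 1: (0, -4, -4, 4); set L[1][0]=-4
  eliminate (2,0): mult=2, new row 2: (0, -8, -12, 11); set L[2][0]=2
  eliminate (3,0): mult=2, new row 3: (0, 8, 24, -18); set L[3][0]=2
k=1: U[1][1]=-4
  eliminate (2,1): mult=2, new row 2: (0, 0, -4, 3); set L[2][1]=2
  eliminate (3,1): mult=-2, new row 3: (0, 0, 16, -10); set L[3][1]=-2
k=2: U[2][2]=-4
  eliminate (3,2): mult=-4, new row 3: (0, 0, 0, 2); set L[3][2]=-4

U[3][3] = 2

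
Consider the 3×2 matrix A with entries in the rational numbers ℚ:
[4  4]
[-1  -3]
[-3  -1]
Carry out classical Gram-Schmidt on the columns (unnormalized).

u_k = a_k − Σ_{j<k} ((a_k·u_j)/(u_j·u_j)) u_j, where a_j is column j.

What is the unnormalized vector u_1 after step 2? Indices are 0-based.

Step 1: u_0 = a_0 = (4, -1, -3).
Step 2: u_1 = a_1 − (11/13)·u_0 = (8/13, -28/13, 20/13).

u_1 = (8/13, -28/13, 20/13)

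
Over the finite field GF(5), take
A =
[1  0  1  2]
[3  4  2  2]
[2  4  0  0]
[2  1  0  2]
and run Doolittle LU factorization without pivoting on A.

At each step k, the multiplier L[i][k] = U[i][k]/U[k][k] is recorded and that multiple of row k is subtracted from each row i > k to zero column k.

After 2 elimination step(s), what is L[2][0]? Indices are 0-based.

L[2][0] = 2

k=0: U[0][0]=1
  eliminate (1,0): mult=3, new row 1: (0, 4, 4, 1); set L[1][0]=3
  eliminate (2,0): mult=2, new row 2: (0, 4, 3, 1); set L[2][0]=2
  eliminate (3,0): mult=2, new row 3: (0, 1, 3, 3); set L[3][0]=2
k=1: U[1][1]=4
  eliminate (2,1): mult=1, new row 2: (0, 0, 4, 0); set L[2][1]=1
  eliminate (3,1): mult=4, new row 3: (0, 0, 2, 4); set L[3][1]=4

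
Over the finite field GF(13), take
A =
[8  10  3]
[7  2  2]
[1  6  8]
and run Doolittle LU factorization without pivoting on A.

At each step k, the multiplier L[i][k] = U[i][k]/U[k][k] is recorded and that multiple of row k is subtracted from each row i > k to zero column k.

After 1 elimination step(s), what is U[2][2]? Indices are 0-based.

[col 0] pivot 8
  R1 -= 9*R0 → (0, 3, 1)  (L[1][0] := 9)
  R2 -= 5*R0 → (0, 8, 6)  (L[2][0] := 5)

U[2][2] = 6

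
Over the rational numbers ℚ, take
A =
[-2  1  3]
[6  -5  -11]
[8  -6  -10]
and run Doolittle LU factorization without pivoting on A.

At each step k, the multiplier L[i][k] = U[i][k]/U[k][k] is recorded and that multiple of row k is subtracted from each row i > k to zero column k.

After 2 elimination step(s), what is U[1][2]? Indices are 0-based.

Step 1: pivot at (0,0) is -2.
  row1 ← row1 − (-3)·row0  ⇒  L[1][0]=-3, U row1=(0, -2, -2)
  row2 ← row2 − (-4)·row0  ⇒  L[2][0]=-4, U row2=(0, -2, 2)
Step 2: pivot at (1,1) is -2.
  row2 ← row2 − (1)·row1  ⇒  L[2][1]=1, U row2=(0, 0, 4)

U[1][2] = -2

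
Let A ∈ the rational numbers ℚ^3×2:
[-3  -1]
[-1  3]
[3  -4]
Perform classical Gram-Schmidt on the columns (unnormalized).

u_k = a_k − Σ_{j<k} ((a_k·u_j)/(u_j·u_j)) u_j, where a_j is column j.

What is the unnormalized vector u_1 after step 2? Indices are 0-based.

u_1 = (-55/19, 45/19, -40/19)

Step 1: u_0 = a_0 = (-3, -1, 3).
Step 2: u_1 = a_1 − (-12/19)·u_0 = (-55/19, 45/19, -40/19).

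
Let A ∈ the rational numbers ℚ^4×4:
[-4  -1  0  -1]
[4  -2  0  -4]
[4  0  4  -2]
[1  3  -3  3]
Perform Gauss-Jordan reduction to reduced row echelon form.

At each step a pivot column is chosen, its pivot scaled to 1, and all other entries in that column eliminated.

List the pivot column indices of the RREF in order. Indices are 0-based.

pivot columns: 0, 1, 2, 3

[1] R0 /= -4  ⇒  (1, 1/4, 0, 1/4)
     R1 -= 4·R0  ⇒  (0, -3, 0, -5)
     R2 -= 4·R0  ⇒  (0, -1, 4, -3)
     R3 -= 1·R0  ⇒  (0, 11/4, -3, 11/4)
[2] R1 /= -3  ⇒  (0, 1, 0, 5/3)
     R0 -= 1/4·R1  ⇒  (1, 0, 0, -1/6)
     R2 -= -1·R1  ⇒  (0, 0, 4, -4/3)
     R3 -= 11/4·R1  ⇒  (0, 0, -3, -11/6)
[3] R2 /= 4  ⇒  (0, 0, 1, -1/3)
     R3 -= -3·R2  ⇒  (0, 0, 0, -17/6)
[4] R3 /= -17/6  ⇒  (0, 0, 0, 1)
     R0 -= -1/6·R3  ⇒  (1, 0, 0, 0)
     R1 -= 5/3·R3  ⇒  (0, 1, 0, 0)
     R2 -= -1/3·R3  ⇒  (0, 0, 1, 0)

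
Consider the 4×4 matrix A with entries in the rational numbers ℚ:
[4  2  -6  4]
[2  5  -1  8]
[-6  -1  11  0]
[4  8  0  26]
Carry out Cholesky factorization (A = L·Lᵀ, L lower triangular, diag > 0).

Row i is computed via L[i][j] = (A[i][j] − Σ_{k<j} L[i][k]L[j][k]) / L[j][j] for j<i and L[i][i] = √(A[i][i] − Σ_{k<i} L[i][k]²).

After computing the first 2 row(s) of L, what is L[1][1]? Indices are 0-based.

L[1][1] = 2

Step 1: L[0][0] = √(4) = 2.
  L[1][0] = (2) / L[0][0] = 1.
Step 2: L[1][1] = √(4) = 2.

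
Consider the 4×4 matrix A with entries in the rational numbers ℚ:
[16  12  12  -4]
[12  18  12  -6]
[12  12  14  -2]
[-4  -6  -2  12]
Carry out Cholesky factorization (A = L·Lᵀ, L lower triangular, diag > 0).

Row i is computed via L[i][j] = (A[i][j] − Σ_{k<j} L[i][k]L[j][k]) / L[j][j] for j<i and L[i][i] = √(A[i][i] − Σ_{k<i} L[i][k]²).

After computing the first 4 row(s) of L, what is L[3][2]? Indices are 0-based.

L[3][2] = 1

Step 1: L[0][0] = √(16) = 4.
  L[1][0] = (12) / L[0][0] = 3.
Step 2: L[1][1] = √(9) = 3.
  L[2][0] = (12) / L[0][0] = 3.
  L[2][1] = (3) / L[1][1] = 1.
Step 3: L[2][2] = √(4) = 2.
  L[3][0] = (-4) / L[0][0] = -1.
  L[3][1] = (-3) / L[1][1] = -1.
  L[3][2] = (2) / L[2][2] = 1.
Step 4: L[3][3] = √(9) = 3.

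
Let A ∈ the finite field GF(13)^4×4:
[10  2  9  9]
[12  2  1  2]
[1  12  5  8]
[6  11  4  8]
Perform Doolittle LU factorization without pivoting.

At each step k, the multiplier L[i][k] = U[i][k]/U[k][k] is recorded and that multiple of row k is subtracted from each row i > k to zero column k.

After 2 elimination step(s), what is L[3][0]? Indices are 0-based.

L[3][0] = 11

k=0: U[0][0]=10
  eliminate (1,0): mult=9, new row 1: (0, 10, 11, 12); set L[1][0]=9
  eliminate (2,0): mult=4, new row 2: (0, 4, 8, 11); set L[2][0]=4
  eliminate (3,0): mult=11, new row 3: (0, 2, 9, 0); set L[3][0]=11
k=1: U[1][1]=10
  eliminate (2,1): mult=3, new row 2: (0, 0, 1, 1); set L[2][1]=3
  eliminate (3,1): mult=8, new row 3: (0, 0, 12, 8); set L[3][1]=8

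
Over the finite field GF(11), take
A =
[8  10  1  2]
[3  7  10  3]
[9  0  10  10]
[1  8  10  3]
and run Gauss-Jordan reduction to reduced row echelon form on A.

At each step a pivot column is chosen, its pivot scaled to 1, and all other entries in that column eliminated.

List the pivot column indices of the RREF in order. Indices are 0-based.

[1] R0 /= 8  ⇒  (1, 4, 7, 3)
     R1 -= 3·R0  ⇒  (0, 6, 0, 5)
     R2 -= 9·R0  ⇒  (0, 8, 2, 5)
     R3 -= 1·R0  ⇒  (0, 4, 3, 0)
[2] R1 /= 6  ⇒  (0, 1, 0, 10)
     R0 -= 4·R1  ⇒  (1, 0, 7, 7)
     R2 -= 8·R1  ⇒  (0, 0, 2, 2)
     R3 -= 4·R1  ⇒  (0, 0, 3, 4)
[3] R2 /= 2  ⇒  (0, 0, 1, 1)
     R0 -= 7·R2  ⇒  (1, 0, 0, 0)
     R3 -= 3·R2  ⇒  (0, 0, 0, 1)
[4] R3 /= 1  ⇒  (0, 0, 0, 1)
     R1 -= 10·R3  ⇒  (0, 1, 0, 0)
     R2 -= 1·R3  ⇒  (0, 0, 1, 0)

pivot columns: 0, 1, 2, 3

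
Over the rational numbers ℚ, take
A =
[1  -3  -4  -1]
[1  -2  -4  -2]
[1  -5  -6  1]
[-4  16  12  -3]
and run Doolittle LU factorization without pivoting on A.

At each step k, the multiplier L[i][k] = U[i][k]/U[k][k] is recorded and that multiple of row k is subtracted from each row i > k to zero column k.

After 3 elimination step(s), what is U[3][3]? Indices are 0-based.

U[3][3] = -3

k=0: U[0][0]=1
  eliminate (1,0): mult=1, new row 1: (0, 1, 0, -1); set L[1][0]=1
  eliminate (2,0): mult=1, new row 2: (0, -2, -2, 2); set L[2][0]=1
  eliminate (3,0): mult=-4, new row 3: (0, 4, -4, -7); set L[3][0]=-4
k=1: U[1][1]=1
  eliminate (2,1): mult=-2, new row 2: (0, 0, -2, 0); set L[2][1]=-2
  eliminate (3,1): mult=4, new row 3: (0, 0, -4, -3); set L[3][1]=4
k=2: U[2][2]=-2
  eliminate (3,2): mult=2, new row 3: (0, 0, 0, -3); set L[3][2]=2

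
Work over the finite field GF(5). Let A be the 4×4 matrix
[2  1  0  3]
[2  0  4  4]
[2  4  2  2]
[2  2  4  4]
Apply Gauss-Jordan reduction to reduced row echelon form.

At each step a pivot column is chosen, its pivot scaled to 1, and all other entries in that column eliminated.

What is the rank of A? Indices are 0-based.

rank = 4

pivot(0,0)=2: scale R0 → (1, 3, 0, 4)
  clear (1,0): R1 −= (2)R0 → (0, 4, 4, 1)
  clear (2,0): R2 −= (2)R0 → (0, 3, 2, 4)
  clear (3,0): R3 −= (2)R0 → (0, 1, 4, 1)
pivot(1,1)=4: scale R1 → (0, 1, 1, 4)
  clear (0,1): R0 −= (3)R1 → (1, 0, 2, 2)
  clear (2,1): R2 −= (3)R1 → (0, 0, 4, 2)
  clear (3,1): R3 −= (1)R1 → (0, 0, 3, 2)
pivot(2,2)=4: scale R2 → (0, 0, 1, 3)
  clear (0,2): R0 −= (2)R2 → (1, 0, 0, 1)
  clear (1,2): R1 −= (1)R2 → (0, 1, 0, 1)
  clear (3,2): R3 −= (3)R2 → (0, 0, 0, 3)
pivot(3,3)=3: scale R3 → (0, 0, 0, 1)
  clear (0,3): R0 −= (1)R3 → (1, 0, 0, 0)
  clear (1,3): R1 −= (1)R3 → (0, 1, 0, 0)
  clear (2,3): R2 −= (3)R3 → (0, 0, 1, 0)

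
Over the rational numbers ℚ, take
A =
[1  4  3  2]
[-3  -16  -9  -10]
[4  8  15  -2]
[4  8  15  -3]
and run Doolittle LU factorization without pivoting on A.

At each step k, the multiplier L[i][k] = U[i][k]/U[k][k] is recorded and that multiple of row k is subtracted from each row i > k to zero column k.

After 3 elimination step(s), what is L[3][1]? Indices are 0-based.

[col 0] pivot 1
  R1 -= -3*R0 → (0, -4, 0, -4)  (L[1][0] := -3)
  R2 -= 4*R0 → (0, -8, 3, -10)  (L[2][0] := 4)
  R3 -= 4*R0 → (0, -8, 3, -11)  (L[3][0] := 4)
[col 1] pivot -4
  R2 -= 2*R1 → (0, 0, 3, -2)  (L[2][1] := 2)
  R3 -= 2*R1 → (0, 0, 3, -3)  (L[3][1] := 2)
[col 2] pivot 3
  R3 -= 1*R2 → (0, 0, 0, -1)  (L[3][2] := 1)

L[3][1] = 2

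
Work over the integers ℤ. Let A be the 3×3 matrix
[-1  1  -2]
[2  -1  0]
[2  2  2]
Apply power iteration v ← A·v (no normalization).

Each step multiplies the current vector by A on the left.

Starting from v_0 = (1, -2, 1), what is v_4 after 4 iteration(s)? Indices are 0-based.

v_0 = (1, -2, 1).
v_1 = A·v_0 = (-5, 4, 0).
v_2 = A·v_1 = (9, -14, -2).
v_3 = A·v_2 = (-19, 32, -14).
v_4 = A·v_3 = (79, -70, -2).

v_4 = (79, -70, -2)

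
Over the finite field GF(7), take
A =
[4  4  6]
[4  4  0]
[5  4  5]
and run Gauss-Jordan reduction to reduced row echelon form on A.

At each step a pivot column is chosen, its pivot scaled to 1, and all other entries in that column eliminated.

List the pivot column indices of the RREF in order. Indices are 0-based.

pivot(0,0)=4: scale R0 → (1, 1, 5)
  clear (1,0): R1 −= (4)R0 → (0, 0, 1)
  clear (2,0): R2 −= (5)R0 → (0, 6, 1)
pivot(1,1): swap R1↔R2
pivot(1,1)=6: scale R1 → (0, 1, 6)
  clear (0,1): R0 −= (1)R1 → (1, 0, 6)
pivot(2,2)=1: scale R2 → (0, 0, 1)
  clear (0,2): R0 −= (6)R2 → (1, 0, 0)
  clear (1,2): R1 −= (6)R2 → (0, 1, 0)

pivot columns: 0, 1, 2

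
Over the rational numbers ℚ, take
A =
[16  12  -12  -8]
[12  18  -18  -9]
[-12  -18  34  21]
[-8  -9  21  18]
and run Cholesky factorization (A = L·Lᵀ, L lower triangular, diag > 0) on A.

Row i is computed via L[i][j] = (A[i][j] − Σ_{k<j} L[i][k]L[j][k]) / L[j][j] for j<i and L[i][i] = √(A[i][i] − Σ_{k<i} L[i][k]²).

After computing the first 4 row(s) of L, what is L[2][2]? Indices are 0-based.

Step 1: L[0][0] = √(16) = 4.
  L[1][0] = (12) / L[0][0] = 3.
Step 2: L[1][1] = √(9) = 3.
  L[2][0] = (-12) / L[0][0] = -3.
  L[2][1] = (-9) / L[1][1] = -3.
Step 3: L[2][2] = √(16) = 4.
  L[3][0] = (-8) / L[0][0] = -2.
  L[3][1] = (-3) / L[1][1] = -1.
  L[3][2] = (12) / L[2][2] = 3.
Step 4: L[3][3] = √(4) = 2.

L[2][2] = 4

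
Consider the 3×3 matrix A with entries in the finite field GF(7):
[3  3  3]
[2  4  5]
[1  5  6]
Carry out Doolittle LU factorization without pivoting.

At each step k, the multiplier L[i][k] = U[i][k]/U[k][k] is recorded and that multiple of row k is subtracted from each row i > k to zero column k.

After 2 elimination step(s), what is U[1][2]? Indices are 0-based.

Step 1: pivot at (0,0) is 3.
  row1 ← row1 − (3)·row0  ⇒  L[1][0]=3, U row1=(0, 2, 3)
  row2 ← row2 − (5)·row0  ⇒  L[2][0]=5, U row2=(0, 4, 5)
Step 2: pivot at (1,1) is 2.
  row2 ← row2 − (2)·row1  ⇒  L[2][1]=2, U row2=(0, 0, 6)

U[1][2] = 3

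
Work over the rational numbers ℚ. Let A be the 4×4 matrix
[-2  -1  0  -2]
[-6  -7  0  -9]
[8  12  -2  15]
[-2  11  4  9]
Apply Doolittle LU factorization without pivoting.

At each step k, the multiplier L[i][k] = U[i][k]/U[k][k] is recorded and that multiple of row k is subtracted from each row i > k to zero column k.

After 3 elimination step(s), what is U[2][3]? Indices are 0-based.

k=0: U[0][0]=-2
  eliminate (1,0): mult=3, new row 1: (0, -4, 0, -3); set L[1][0]=3
  eliminate (2,0): mult=-4, new row 2: (0, 8, -2, 7); set L[2][0]=-4
  eliminate (3,0): mult=1, new row 3: (0, 12, 4, 11); set L[3][0]=1
k=1: U[1][1]=-4
  eliminate (2,1): mult=-2, new row 2: (0, 0, -2, 1); set L[2][1]=-2
  eliminate (3,1): mult=-3, new row 3: (0, 0, 4, 2); set L[3][1]=-3
k=2: U[2][2]=-2
  eliminate (3,2): mult=-2, new row 3: (0, 0, 0, 4); set L[3][2]=-2

U[2][3] = 1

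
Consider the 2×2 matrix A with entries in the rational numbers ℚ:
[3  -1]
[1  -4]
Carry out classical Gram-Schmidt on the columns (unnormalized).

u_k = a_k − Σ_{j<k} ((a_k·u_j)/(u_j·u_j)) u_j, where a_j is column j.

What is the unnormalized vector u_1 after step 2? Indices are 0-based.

Step 1: u_0 = a_0 = (3, 1).
Step 2: u_1 = a_1 − (-7/10)·u_0 = (11/10, -33/10).

u_1 = (11/10, -33/10)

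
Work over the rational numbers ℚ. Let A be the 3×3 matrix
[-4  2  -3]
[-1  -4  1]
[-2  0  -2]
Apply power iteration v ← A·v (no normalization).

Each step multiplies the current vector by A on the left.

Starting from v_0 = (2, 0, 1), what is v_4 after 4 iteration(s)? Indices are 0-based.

v_4 = (1736, 384, 1024)

v_0 = (2, 0, 1).
v_1 = A·v_0 = (-11, -1, -6).
v_2 = A·v_1 = (60, 9, 34).
v_3 = A·v_2 = (-324, -62, -188).
v_4 = A·v_3 = (1736, 384, 1024).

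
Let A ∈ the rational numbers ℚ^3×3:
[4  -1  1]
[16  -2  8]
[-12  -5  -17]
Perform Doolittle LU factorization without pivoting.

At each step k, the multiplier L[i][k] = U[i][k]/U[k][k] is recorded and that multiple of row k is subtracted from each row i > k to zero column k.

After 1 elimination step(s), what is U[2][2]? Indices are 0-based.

k=0: U[0][0]=4
  eliminate (1,0): mult=4, new row 1: (0, 2, 4); set L[1][0]=4
  eliminate (2,0): mult=-3, new row 2: (0, -8, -14); set L[2][0]=-3

U[2][2] = -14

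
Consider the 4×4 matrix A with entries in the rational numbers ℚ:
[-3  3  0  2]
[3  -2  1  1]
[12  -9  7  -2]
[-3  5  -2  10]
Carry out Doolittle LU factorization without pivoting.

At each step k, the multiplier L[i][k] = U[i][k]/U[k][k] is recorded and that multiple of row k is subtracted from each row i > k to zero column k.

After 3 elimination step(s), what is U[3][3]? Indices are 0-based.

k=0: U[0][0]=-3
  eliminate (1,0): mult=-1, new row 1: (0, 1, 1, 3); set L[1][0]=-1
  eliminate (2,0): mult=-4, new row 2: (0, 3, 7, 6); set L[2][0]=-4
  eliminate (3,0): mult=1, new row 3: (0, 2, -2, 8); set L[3][0]=1
k=1: U[1][1]=1
  eliminate (2,1): mult=3, new row 2: (0, 0, 4, -3); set L[2][1]=3
  eliminate (3,1): mult=2, new row 3: (0, 0, -4, 2); set L[3][1]=2
k=2: U[2][2]=4
  eliminate (3,2): mult=-1, new row 3: (0, 0, 0, -1); set L[3][2]=-1

U[3][3] = -1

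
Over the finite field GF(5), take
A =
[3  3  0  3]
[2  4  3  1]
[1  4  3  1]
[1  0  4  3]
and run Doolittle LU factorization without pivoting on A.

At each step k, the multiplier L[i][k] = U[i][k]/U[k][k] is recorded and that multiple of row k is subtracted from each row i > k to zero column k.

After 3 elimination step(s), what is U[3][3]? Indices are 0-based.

k=0: U[0][0]=3
  eliminate (1,0): mult=4, new row 1: (0, 2, 3, 4); set L[1][0]=4
  eliminate (2,0): mult=2, new row 2: (0, 3, 3, 0); set L[2][0]=2
  eliminate (3,0): mult=2, new row 3: (0, 4, 4, 2); set L[3][0]=2
k=1: U[1][1]=2
  eliminate (2,1): mult=4, new row 2: (0, 0, 1, 4); set L[2][1]=4
  eliminate (3,1): mult=2, new row 3: (0, 0, 3, 4); set L[3][1]=2
k=2: U[2][2]=1
  eliminate (3,2): mult=3, new row 3: (0, 0, 0, 2); set L[3][2]=3

U[3][3] = 2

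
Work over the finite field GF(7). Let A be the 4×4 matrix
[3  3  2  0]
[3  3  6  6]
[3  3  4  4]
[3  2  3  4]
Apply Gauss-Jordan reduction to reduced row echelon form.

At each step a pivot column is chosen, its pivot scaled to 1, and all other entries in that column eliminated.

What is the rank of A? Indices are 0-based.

[1] R0 /= 3  ⇒  (1, 1, 3, 0)
     R1 -= 3·R0  ⇒  (0, 0, 4, 6)
     R2 -= 3·R0  ⇒  (0, 0, 2, 4)
     R3 -= 3·R0  ⇒  (0, 6, 1, 4)
[2] R1 <-> R3
[2] R1 /= 6  ⇒  (0, 1, 6, 3)
     R0 -= 1·R1  ⇒  (1, 0, 4, 4)
[3] R2 /= 2  ⇒  (0, 0, 1, 2)
     R0 -= 4·R2  ⇒  (1, 0, 0, 3)
     R1 -= 6·R2  ⇒  (0, 1, 0, 5)
     R3 -= 4·R2  ⇒  (0, 0, 0, 5)
[4] R3 /= 5  ⇒  (0, 0, 0, 1)
     R0 -= 3·R3  ⇒  (1, 0, 0, 0)
     R1 -= 5·R3  ⇒  (0, 1, 0, 0)
     R2 -= 2·R3  ⇒  (0, 0, 1, 0)

rank = 4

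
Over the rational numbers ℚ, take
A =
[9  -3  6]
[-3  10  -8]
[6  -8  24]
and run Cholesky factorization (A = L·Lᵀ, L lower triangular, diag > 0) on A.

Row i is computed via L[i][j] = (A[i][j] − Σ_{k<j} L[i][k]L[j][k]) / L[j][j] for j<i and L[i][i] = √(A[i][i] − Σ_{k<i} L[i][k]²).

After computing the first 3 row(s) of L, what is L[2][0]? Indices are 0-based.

Step 1: L[0][0] = √(9) = 3.
  L[1][0] = (-3) / L[0][0] = -1.
Step 2: L[1][1] = √(9) = 3.
  L[2][0] = (6) / L[0][0] = 2.
  L[2][1] = (-6) / L[1][1] = -2.
Step 3: L[2][2] = √(16) = 4.

L[2][0] = 2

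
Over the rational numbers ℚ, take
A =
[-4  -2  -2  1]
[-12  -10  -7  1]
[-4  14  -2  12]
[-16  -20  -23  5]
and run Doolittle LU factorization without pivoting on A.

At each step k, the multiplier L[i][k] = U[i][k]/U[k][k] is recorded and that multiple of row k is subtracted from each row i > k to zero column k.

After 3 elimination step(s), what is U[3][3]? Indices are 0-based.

[col 0] pivot -4
  R1 -= 3*R0 → (0, -4, -1, -2)  (L[1][0] := 3)
  R2 -= 1*R0 → (0, 16, 0, 11)  (L[2][0] := 1)
  R3 -= 4*R0 → (0, -12, -15, 1)  (L[3][0] := 4)
[col 1] pivot -4
  R2 -= -4*R1 → (0, 0, -4, 3)  (L[2][1] := -4)
  R3 -= 3*R1 → (0, 0, -12, 7)  (L[3][1] := 3)
[col 2] pivot -4
  R3 -= 3*R2 → (0, 0, 0, -2)  (L[3][2] := 3)

U[3][3] = -2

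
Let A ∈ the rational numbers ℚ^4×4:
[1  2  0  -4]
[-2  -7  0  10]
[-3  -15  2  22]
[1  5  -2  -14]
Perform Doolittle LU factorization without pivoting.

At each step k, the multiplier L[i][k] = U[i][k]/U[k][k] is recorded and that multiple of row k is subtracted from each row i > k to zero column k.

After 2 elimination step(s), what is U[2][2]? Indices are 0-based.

U[2][2] = 2

k=0: U[0][0]=1
  eliminate (1,0): mult=-2, new row 1: (0, -3, 0, 2); set L[1][0]=-2
  eliminate (2,0): mult=-3, new row 2: (0, -9, 2, 10); set L[2][0]=-3
  eliminate (3,0): mult=1, new row 3: (0, 3, -2, -10); set L[3][0]=1
k=1: U[1][1]=-3
  eliminate (2,1): mult=3, new row 2: (0, 0, 2, 4); set L[2][1]=3
  eliminate (3,1): mult=-1, new row 3: (0, 0, -2, -8); set L[3][1]=-1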